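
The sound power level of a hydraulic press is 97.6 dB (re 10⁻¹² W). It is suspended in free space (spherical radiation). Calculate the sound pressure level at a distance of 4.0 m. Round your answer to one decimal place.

74.6 dB

L_p = L_w − 10·log₁₀(4π·r²) with r = 4.0 m.
4π·r² = 201.1 m², 10·log₁₀ of that is 23.033 dB.
L_p = 97.6 − 23.033 = 74.57 dB.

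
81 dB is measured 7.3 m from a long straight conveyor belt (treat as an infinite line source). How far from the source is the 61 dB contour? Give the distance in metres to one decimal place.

Line-source spreading drops the level by 10·log₁₀(r₂/r₁); inverting, r₂/r₁ = 10^(ΔL/10).
r₂ = 7.3·10^((81−61)/10) = 7.3·10^(20.0/10) = 730.00 m.

730.0 m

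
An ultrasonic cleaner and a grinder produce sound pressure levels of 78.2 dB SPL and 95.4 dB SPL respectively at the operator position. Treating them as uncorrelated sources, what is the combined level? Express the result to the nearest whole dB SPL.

95 dB SPL

For uncorrelated sources the intensities add, so convert each level to linear form, sum, and take 10·log₁₀ of the total.
Σ 10^(L/10) = 10^(78.2/10) + 10^(95.4/10) = 3.533e+09.
L_total = 10·log₁₀(3.533e+09) = 95.48 dB SPL.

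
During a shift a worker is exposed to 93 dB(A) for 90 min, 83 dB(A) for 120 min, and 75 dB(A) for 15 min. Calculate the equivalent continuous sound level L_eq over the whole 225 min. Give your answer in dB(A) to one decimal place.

The energy average is taken in the linear domain: L_eq = 10·log₁₀[(Σ tᵢ·10^(Lᵢ/10))/T], T = 225 min.
Σ tᵢ·10^(Lᵢ/10) = 90·10^(93/10) + 120·10^(83/10) + 15·10^(75/10) = 2.040e+11.
L_eq = 10·log₁₀(2.040e+11/225) = 89.57 dB(A).

89.6 dB(A)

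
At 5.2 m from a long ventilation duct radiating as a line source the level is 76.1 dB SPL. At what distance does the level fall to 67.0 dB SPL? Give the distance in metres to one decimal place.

For a line source L₁ − L₂ = 10·log₁₀(r₂/r₁), so r₂ = r₁·10^((L₁−L₂)/10).
r₂ = 5.2·10^((76.1−67.0)/10) = 5.2·10^(9.1/10) = 42.27 m.

42.3 m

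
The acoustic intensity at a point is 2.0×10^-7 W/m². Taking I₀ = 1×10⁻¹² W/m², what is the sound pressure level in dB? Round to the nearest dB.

L = 10·log₁₀(I/I₀) = 10·log₁₀(2.0×10^-7/10⁻¹²) = 10·log₁₀(2.0×10^5).
L = 10·(0.3010 + 5) = 53.01 dB.

53 dB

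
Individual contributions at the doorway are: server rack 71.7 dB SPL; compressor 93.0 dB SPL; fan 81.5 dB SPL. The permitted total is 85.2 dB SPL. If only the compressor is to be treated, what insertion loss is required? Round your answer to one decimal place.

Everything except the compressor sums to 10^(71.7/10) + 10^(81.5/10) = 1.560e+08 in linear terms, 81.93 dB SPL.
The limit corresponds to 10^(85.2/10) = 3.311e+08; subtracting the fixed part leaves 1.751e+08 for the compressor, i.e. 82.43 dB SPL.
Required insertion loss = 93.0 − 82.43 = 10.57 dB.

10.6 dB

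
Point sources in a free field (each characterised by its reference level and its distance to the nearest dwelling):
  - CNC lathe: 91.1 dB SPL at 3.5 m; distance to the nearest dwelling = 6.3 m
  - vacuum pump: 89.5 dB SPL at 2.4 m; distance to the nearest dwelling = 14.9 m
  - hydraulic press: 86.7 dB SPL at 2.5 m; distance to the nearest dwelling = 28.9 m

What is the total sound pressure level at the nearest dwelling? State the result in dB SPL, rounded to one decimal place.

86.3 dB SPL

Propagate each source to the receiver with L = L_ref − 20·log₁₀(r/r_ref), then add intensities.
CNC lathe: 91.1 − 20·log₁₀(6.3/3.5) = 91.1 − 5.11 = 85.99 dB SPL.
vacuum pump: 89.5 − 20·log₁₀(14.9/2.4) = 89.5 − 15.86 = 73.64 dB SPL.
hydraulic press: 86.7 − 20·log₁₀(28.9/2.5) = 86.7 − 21.26 = 65.44 dB SPL.
Σ 10^(L/10) = 4.242e+08 → L_total = 10·log₁₀(4.242e+08) = 86.28 dB SPL.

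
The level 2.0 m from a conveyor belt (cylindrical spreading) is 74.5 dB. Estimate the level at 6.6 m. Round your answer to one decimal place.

69.3 dB

Line-source attenuation: ΔL = 10·log₁₀(r₂/r₁) = 10·log₁₀(6.6/2.0) = 5.185 dB.
L₂ = 74.5 − 10·log₁₀(6.6/2.0) = 74.5 − 5.185 = 69.31 dB.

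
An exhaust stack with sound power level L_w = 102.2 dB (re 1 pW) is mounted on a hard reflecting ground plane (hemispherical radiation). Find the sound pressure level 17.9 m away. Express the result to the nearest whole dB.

69 dB

The power spreads over a hemisphere of area 2π·r², so L_p = L_w − 10·log₁₀(2π·r²).
2π·r² = 2013 m², 10·log₁₀ of that is 33.039 dB.
L_p = 102.2 − 33.039 = 69.16 dB.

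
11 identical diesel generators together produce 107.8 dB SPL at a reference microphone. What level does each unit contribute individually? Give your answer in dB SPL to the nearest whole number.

97 dB SPL

For N identical incoherent sources L_total = L₁ + 10·log₁₀ N, so L₁ = 107.8 − 10·log₁₀(11) = 107.8 − 10.414.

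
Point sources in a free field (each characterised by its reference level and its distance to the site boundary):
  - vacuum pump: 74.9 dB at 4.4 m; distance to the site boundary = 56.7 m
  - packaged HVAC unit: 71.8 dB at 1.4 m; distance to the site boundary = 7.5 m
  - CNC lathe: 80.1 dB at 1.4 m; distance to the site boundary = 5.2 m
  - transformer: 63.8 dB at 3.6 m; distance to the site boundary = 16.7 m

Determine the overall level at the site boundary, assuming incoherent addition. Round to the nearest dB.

First find each source's level at the receiver (point-source: −20·log₁₀(r/r_ref)), then combine on an intensity basis.
vacuum pump: 74.9 − 20·log₁₀(56.7/4.4) = 74.9 − 22.20 = 52.70 dB.
packaged HVAC unit: 71.8 − 20·log₁₀(7.5/1.4) = 71.8 − 14.58 = 57.22 dB.
CNC lathe: 80.1 − 20·log₁₀(5.2/1.4) = 80.1 − 11.40 = 68.70 dB.
transformer: 63.8 − 20·log₁₀(16.7/3.6) = 63.8 − 13.33 = 50.47 dB.
Σ 10^(L/10) = 8.242e+06 → L_total = 10·log₁₀(8.242e+06) = 69.16 dB.

69 dB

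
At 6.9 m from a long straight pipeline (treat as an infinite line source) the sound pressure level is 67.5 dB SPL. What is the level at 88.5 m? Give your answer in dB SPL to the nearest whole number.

Cylindrical spreading from a line source gives a 10·log₁₀(r₂/r₁) drop.
L₂ = 67.5 − 10·log₁₀(88.5/6.9) = 67.5 − 11.081 = 56.42 dB SPL.

56 dB SPL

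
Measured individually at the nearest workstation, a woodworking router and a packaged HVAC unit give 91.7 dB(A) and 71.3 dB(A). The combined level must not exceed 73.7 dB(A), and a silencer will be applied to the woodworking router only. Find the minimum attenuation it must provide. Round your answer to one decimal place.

21.7 dB

The untreated sources together contribute 10^(71.3/10) = 1.349e+07, i.e. 71.30 dB(A).
The limit corresponds to 10^(73.7/10) = 2.344e+07; subtracting the fixed part leaves 9.953e+06 for the woodworking router, i.e. 69.98 dB(A).
Required insertion loss = 91.7 − 69.98 = 21.72 dB.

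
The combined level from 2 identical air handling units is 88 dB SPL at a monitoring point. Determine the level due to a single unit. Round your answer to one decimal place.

Dividing the total intensity by 2 lowers the level by 10·log₁₀ 2 = 3.010 dB: L₁ = 88 − 3.010.

85.0 dB SPL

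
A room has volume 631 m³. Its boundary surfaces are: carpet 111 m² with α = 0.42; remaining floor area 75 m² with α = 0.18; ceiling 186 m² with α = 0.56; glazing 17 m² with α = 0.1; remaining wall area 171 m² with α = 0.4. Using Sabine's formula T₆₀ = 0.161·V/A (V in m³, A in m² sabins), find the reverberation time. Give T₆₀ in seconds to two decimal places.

0.43 s

Summing Sᵢαᵢ: 111·0.42 + 75·0.18 + 186·0.56 + 17·0.1 + 171·0.4 = 234.38 m².
T₆₀ = 0.161·V/A = 0.161·631/234.38 = 0.433 s.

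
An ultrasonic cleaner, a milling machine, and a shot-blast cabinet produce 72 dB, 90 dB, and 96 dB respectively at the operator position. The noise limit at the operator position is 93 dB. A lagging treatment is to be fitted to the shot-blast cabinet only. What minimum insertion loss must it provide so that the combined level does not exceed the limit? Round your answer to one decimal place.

Everything except the shot-blast cabinet sums to 10^(72/10) + 10^(90/10) = 1.016e+09 in linear terms, 90.07 dB.
To meet 93 dB overall, the treated shot-blast cabinet may contribute at most 10^(93/10) − 1.016e+09 = 9.794e+08, i.e. 89.91 dB.
So the shot-blast cabinet must be reduced from 96 to 89.91 dB: IL = 6.09 dB.

6.1 dB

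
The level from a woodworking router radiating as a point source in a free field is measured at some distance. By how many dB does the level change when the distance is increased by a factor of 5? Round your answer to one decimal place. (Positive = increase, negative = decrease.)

With spherical spreading the level changes by −20·log₁₀(r₂/r₁).
ΔL = −20·log₁₀(5) = -13.98 dB.

-14.0 dB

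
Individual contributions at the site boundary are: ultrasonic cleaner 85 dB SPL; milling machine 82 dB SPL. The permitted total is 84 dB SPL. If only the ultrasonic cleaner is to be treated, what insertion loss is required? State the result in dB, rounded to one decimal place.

Everything except the ultrasonic cleaner sums to 10^(82/10) = 1.585e+08 in linear terms, 82.00 dB SPL.
To meet 84 dB SPL overall, the treated ultrasonic cleaner may contribute at most 10^(84/10) − 1.585e+08 = 9.270e+07, i.e. 79.67 dB SPL.
So the ultrasonic cleaner must be reduced from 85 to 79.67 dB SPL: IL = 5.33 dB.

5.3 dB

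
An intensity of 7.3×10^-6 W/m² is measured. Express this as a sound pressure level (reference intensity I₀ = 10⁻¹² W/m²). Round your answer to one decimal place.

68.6 dB

Dividing by I₀ shifts the exponent by 12: I/I₀ = 7.3×10^6.
L = 10·(0.8633 + 6) = 68.63 dB.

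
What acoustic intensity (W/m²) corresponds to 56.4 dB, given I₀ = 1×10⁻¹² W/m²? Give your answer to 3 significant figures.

4.37e-07 W/m²

I/I₀ = 10^(56.4/10) = 4.365e+05, so I = 4.365e+05 × 10⁻¹² W/m².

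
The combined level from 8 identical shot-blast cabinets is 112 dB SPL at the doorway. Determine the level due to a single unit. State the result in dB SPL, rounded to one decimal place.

103.0 dB SPL

8 equal contributions raise the level by 10·log₁₀ 8 = 9.031 dB, so each unit alone gives 112 − 9.031.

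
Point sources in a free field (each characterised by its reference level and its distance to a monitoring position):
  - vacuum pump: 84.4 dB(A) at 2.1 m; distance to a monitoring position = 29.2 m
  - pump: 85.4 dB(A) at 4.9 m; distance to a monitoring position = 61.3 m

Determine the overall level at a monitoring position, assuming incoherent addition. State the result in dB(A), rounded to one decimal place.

65.6 dB(A)

Apply inverse-square spreading to bring every level to the receiver, then sum 10^(L/10).
vacuum pump: 84.4 − 20·log₁₀(29.2/2.1) = 84.4 − 22.86 = 61.54 dB(A).
pump: 85.4 − 20·log₁₀(61.3/4.9) = 85.4 − 21.95 = 63.45 dB(A).
Σ 10^(L/10) = 3.640e+06 → L_total = 10·log₁₀(3.640e+06) = 65.61 dB(A).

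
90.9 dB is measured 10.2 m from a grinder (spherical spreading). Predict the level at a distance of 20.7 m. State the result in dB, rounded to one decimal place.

84.8 dB

For a point source, L₂ = L₁ − 20·log₁₀(r₂/r₁).
L₂ = 90.9 − 20·log₁₀(20.7/10.2) = 90.9 − 6.147 = 84.75 dB.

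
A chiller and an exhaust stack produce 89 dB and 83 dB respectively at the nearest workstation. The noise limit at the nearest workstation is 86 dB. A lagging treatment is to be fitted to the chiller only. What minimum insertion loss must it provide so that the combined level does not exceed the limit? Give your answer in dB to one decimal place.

6.0 dB

Fixed contribution from the other source: Σ 10^(L/10) = 10^(83/10) = 1.995e+08 (83.00 dB).
The limit corresponds to 10^(86/10) = 3.981e+08; subtracting the fixed part leaves 1.986e+08 for the chiller, i.e. 82.98 dB.
Required insertion loss = 89 − 82.98 = 6.02 dB.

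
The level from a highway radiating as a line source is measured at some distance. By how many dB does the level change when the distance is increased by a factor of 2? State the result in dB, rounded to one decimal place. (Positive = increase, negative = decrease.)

Line-source spreading: ΔL = −10·log₁₀(r₂/r₁).
ΔL = −10·log₁₀(2) = -3.01 dB.

-3.0 dB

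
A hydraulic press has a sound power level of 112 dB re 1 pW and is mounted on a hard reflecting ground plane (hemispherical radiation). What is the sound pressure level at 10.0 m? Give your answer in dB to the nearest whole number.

Free-field hemispherical radiation: L_p = L_w − 10·log₁₀(2π·r²), r = 10.0 m.
2π·r² = 628.3 m², 10·log₁₀ of that is 27.982 dB.
L_p = 112 − 27.982 = 84.02 dB.

84 dB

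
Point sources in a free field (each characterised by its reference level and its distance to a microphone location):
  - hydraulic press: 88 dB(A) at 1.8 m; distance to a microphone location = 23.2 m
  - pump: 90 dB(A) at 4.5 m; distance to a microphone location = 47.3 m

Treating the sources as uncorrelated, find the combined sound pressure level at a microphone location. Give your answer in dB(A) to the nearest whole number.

71 dB(A)

Propagate each source to the receiver with L = L_ref − 20·log₁₀(r/r_ref), then add intensities.
hydraulic press: 88 − 20·log₁₀(23.2/1.8) = 88 − 22.20 = 65.80 dB(A).
pump: 90 − 20·log₁₀(47.3/4.5) = 90 − 20.43 = 69.57 dB(A).
Σ 10^(L/10) = 1.285e+07 → L_total = 10·log₁₀(1.285e+07) = 71.09 dB(A).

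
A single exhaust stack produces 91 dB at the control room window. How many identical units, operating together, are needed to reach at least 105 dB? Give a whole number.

The shortfall is 105 − 91 = 14.0 dB, and N units add 10·log₁₀ N, so need 10·log₁₀ N ≥ 14.0.
N ≥ 10^(14.0/10) = 25.119, so N = 26.

26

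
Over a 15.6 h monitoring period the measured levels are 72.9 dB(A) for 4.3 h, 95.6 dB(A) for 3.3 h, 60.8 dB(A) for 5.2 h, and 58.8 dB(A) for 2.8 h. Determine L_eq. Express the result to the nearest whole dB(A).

The energy average is taken in the linear domain: L_eq = 10·log₁₀[(Σ tᵢ·10^(Lᵢ/10))/T], T = 15.6 h.
Σ tᵢ·10^(Lᵢ/10) = 4.3·10^(72.9/10) + 3.3·10^(95.6/10) + 5.2·10^(60.8/10) + 2.8·10^(58.8/10) = 1.207e+10.
L_eq = 10·log₁₀(1.207e+10/15.6) = 88.89 dB(A).

89 dB(A)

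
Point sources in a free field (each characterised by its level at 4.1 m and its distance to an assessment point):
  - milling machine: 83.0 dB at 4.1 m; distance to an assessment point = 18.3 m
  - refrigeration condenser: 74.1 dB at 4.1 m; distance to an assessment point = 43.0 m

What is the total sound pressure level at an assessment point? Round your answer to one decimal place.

Apply inverse-square spreading to bring every level to the receiver, then sum 10^(L/10).
milling machine: 83.0 − 20·log₁₀(18.3/4.1) = 83.0 − 12.99 = 70.01 dB.
refrigeration condenser: 74.1 − 20·log₁₀(43.0/4.1) = 74.1 − 20.41 = 53.69 dB.
Σ 10^(L/10) = 1.025e+07 → L_total = 10·log₁₀(1.025e+07) = 70.11 dB.

70.1 dB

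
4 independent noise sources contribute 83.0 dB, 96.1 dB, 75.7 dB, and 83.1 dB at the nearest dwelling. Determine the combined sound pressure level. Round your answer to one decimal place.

For uncorrelated sources the intensities add, so convert each level to linear form, sum, and take 10·log₁₀ of the total.
Σ 10^(L/10) = 10^(83.0/10) + 10^(96.1/10) + 10^(75.7/10) + 10^(83.1/10) = 4.515e+09.
L_total = 10·log₁₀(4.515e+09) = 96.55 dB.

96.5 dB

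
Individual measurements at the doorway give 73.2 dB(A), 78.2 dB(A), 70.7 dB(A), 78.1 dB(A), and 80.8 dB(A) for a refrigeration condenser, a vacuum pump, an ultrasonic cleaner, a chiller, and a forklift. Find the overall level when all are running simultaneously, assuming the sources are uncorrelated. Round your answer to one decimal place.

For uncorrelated sources the intensities add, so convert each level to linear form, sum, and take 10·log₁₀ of the total.
Σ 10^(L/10) = 10^(73.2/10) + 10^(78.2/10) + 10^(70.7/10) + 10^(78.1/10) + 10^(80.8/10) = 2.835e+08.
L_total = 10·log₁₀(2.835e+08) = 84.53 dB(A).

84.5 dB(A)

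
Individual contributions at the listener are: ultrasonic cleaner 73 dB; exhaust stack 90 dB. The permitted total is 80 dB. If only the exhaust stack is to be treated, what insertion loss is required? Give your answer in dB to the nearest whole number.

11 dB

The untreated sources together contribute 10^(73/10) = 1.995e+07, i.e. 73.00 dB.
The limit corresponds to 10^(80/10) = 1.000e+08; subtracting the fixed part leaves 8.005e+07 for the exhaust stack, i.e. 79.03 dB.
Required insertion loss = 90 − 79.03 = 10.97 dB.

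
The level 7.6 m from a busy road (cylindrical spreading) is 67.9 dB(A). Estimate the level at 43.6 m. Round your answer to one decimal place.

60.3 dB(A)

Cylindrical spreading from a line source gives a 10·log₁₀(r₂/r₁) drop.
L₂ = 67.9 − 10·log₁₀(43.6/7.6) = 67.9 − 7.587 = 60.31 dB(A).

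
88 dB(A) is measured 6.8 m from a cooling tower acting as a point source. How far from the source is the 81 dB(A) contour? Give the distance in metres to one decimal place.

15.2 m

The 7.0 dB drop corresponds to a distance ratio of 10^(7.0/20) for a point source.
r₂ = 6.8·10^((88−81)/20) = 6.8·10^(7.0/20) = 15.22 m.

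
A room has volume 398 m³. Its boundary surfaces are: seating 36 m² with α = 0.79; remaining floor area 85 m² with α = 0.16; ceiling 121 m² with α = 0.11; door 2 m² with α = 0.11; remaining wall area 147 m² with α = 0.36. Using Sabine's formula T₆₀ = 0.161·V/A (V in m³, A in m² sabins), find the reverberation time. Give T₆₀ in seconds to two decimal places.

0.59 s

Total absorption A = 36·0.79 + 85·0.16 + 121·0.11 + 2·0.11 + 147·0.36 = 108.49 m² sabins.
T₆₀ = 0.161 × 398 / 108.49 = 0.591 s.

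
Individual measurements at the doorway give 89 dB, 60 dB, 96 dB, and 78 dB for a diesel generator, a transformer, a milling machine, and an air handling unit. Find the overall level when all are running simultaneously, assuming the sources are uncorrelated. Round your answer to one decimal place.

96.8 dB

Incoherent sources combine by intensity addition: L_total = 10·log₁₀(Σ 10^(L_i/10)).
Σ 10^(L/10) = 10^(89/10) + 10^(60/10) + 10^(96/10) + 10^(78/10) = 4.839e+09.
L_total = 10·log₁₀(4.839e+09) = 96.85 dB.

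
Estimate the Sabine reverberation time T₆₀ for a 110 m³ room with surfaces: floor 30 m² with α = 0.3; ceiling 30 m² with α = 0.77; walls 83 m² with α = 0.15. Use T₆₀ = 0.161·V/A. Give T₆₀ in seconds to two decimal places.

0.40 s

Total absorption A = 30·0.3 + 30·0.77 + 83·0.15 = 44.55 m² sabins.
T₆₀ = 0.161·V/A = 0.161·110/44.55 = 0.398 s.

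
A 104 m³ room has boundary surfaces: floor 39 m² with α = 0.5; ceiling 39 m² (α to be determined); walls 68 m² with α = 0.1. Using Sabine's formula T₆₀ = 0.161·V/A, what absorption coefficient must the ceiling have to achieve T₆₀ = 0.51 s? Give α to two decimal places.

A = 0.161·V/T₆₀ = 0.161·104/0.51 = 32.83 m² sabins.
Absorption from the other surfaces = 39·0.5 + 68·0.1 = 26.30 m², so the ceiling must supply 6.53 m² over 39 m².
α = 6.53/39 = 0.167.

0.17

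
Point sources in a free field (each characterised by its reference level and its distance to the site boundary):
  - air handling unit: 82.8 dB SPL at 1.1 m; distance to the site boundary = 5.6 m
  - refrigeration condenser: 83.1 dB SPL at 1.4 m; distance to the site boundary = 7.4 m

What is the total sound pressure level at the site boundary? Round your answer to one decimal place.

Propagate each source to the receiver with L = L_ref − 20·log₁₀(r/r_ref), then add intensities.
air handling unit: 82.8 − 20·log₁₀(5.6/1.1) = 82.8 − 14.14 = 68.66 dB SPL.
refrigeration condenser: 83.1 − 20·log₁₀(7.4/1.4) = 83.1 − 14.46 = 68.64 dB SPL.
Σ 10^(L/10) = 1.466e+07 → L_total = 10·log₁₀(1.466e+07) = 71.66 dB SPL.

71.7 dB SPL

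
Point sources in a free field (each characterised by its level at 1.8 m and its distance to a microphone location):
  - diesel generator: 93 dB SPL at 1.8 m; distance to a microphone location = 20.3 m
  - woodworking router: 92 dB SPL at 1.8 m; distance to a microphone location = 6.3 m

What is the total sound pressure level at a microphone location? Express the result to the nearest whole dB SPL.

82 dB SPL

Propagate each source to the receiver with L = L_ref − 20·log₁₀(r/r_ref), then add intensities.
diesel generator: 93 − 20·log₁₀(20.3/1.8) = 93 − 21.04 = 71.96 dB SPL.
woodworking router: 92 − 20·log₁₀(6.3/1.8) = 92 − 10.88 = 81.12 dB SPL.
Σ 10^(L/10) = 1.451e+08 → L_total = 10·log₁₀(1.451e+08) = 81.62 dB SPL.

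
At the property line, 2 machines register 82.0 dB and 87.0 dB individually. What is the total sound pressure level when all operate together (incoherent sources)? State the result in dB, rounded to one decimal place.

88.2 dB

For uncorrelated sources the intensities add, so convert each level to linear form, sum, and take 10·log₁₀ of the total.
Σ 10^(L/10) = 10^(82.0/10) + 10^(87.0/10) = 6.597e+08.
L_total = 10·log₁₀(6.597e+08) = 88.19 dB.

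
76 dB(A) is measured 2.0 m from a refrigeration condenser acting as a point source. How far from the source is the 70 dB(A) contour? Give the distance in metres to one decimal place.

For a point source L₁ − L₂ = 20·log₁₀(r₂/r₁), so r₂ = r₁·10^((L₁−L₂)/20).
r₂ = 2.0·10^((76−70)/20) = 2.0·10^(6.0/20) = 3.99 m.

4.0 m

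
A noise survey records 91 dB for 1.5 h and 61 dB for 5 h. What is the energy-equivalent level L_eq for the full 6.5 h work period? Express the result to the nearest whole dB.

85 dB

Weight each interval's intensity by its duration and average over T = 6.5 h:
Σ tᵢ·10^(Lᵢ/10) = 1.5·10^(91/10) + 5·10^(61/10) = 1.895e+09.
L_eq = 10·log₁₀(1.895e+09/6.5) = 84.65 dB.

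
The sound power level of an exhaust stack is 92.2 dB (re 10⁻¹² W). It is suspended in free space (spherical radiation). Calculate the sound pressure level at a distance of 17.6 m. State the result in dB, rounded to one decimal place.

Free-field spherical radiation: L_p = L_w − 10·log₁₀(4π·r²), r = 17.6 m.
4π·r² = 3893 m², 10·log₁₀ of that is 35.902 dB.
L_p = 92.2 − 35.902 = 56.30 dB.

56.3 dB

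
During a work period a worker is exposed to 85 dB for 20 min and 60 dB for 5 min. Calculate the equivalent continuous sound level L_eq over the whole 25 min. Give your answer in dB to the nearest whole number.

Weight each interval's intensity by its duration and average over T = 25 min:
Σ tᵢ·10^(Lᵢ/10) = 20·10^(85/10) + 5·10^(60/10) = 6.330e+09.
L_eq = 10·log₁₀(6.330e+09/25) = 84.03 dB.

84 dB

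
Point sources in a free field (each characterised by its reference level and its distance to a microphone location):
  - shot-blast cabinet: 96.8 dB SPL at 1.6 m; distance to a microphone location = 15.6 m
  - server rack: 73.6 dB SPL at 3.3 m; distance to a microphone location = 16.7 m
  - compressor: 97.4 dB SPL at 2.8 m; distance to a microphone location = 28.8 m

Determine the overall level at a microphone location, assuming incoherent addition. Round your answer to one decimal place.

First find each source's level at the receiver (point-source: −20·log₁₀(r/r_ref)), then combine on an intensity basis.
shot-blast cabinet: 96.8 − 20·log₁₀(15.6/1.6) = 96.8 − 19.78 = 77.02 dB SPL.
server rack: 73.6 − 20·log₁₀(16.7/3.3) = 73.6 − 14.08 = 59.52 dB SPL.
compressor: 97.4 − 20·log₁₀(28.8/2.8) = 97.4 − 20.24 = 77.16 dB SPL.
Σ 10^(L/10) = 1.032e+08 → L_total = 10·log₁₀(1.032e+08) = 80.14 dB SPL.

80.1 dB SPL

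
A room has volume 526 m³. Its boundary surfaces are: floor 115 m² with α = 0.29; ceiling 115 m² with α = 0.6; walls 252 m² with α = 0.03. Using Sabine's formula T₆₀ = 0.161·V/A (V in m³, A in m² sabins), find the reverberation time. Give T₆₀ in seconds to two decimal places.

0.77 s

Summing Sᵢαᵢ: 115·0.29 + 115·0.6 + 252·0.03 = 109.91 m².
T₆₀ = 0.161 × 526 / 109.91 = 0.771 s.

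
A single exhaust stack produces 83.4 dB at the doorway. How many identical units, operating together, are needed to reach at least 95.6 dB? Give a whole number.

N identical sources give L₁ + 10·log₁₀ N, so require 10·log₁₀ N ≥ 95.6 − 83.4 = 12.2 dB.
N ≥ 10^(12.2/10) = 16.596, so N = 17.

17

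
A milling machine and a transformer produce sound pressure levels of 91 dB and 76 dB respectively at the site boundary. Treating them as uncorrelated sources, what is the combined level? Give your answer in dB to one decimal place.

91.1 dB

Incoherent sources combine by intensity addition: L_total = 10·log₁₀(Σ 10^(L_i/10)).
Σ 10^(L/10) = 10^(91/10) + 10^(76/10) = 1.299e+09.
L_total = 10·log₁₀(1.299e+09) = 91.14 dB.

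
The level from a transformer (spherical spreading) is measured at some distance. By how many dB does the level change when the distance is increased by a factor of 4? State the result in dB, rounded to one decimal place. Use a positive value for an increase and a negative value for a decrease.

-12.0 dB

Point-source spreading: ΔL = −20·log₁₀(r₂/r₁).
ΔL = −20·log₁₀(4) = -12.04 dB.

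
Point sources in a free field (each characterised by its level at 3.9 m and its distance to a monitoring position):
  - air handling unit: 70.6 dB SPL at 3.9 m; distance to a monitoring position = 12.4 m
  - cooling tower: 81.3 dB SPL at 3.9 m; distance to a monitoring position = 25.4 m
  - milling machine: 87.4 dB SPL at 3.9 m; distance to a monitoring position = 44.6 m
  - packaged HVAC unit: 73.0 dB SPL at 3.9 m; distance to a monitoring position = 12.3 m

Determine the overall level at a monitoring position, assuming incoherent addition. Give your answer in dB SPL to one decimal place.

Apply inverse-square spreading to bring every level to the receiver, then sum 10^(L/10).
air handling unit: 70.6 − 20·log₁₀(12.4/3.9) = 70.6 − 10.05 = 60.55 dB SPL.
cooling tower: 81.3 − 20·log₁₀(25.4/3.9) = 81.3 − 16.28 = 65.02 dB SPL.
milling machine: 87.4 − 20·log₁₀(44.6/3.9) = 87.4 − 21.17 = 66.23 dB SPL.
packaged HVAC unit: 73.0 − 20·log₁₀(12.3/3.9) = 73.0 − 9.98 = 63.02 dB SPL.
Σ 10^(L/10) = 1.052e+07 → L_total = 10·log₁₀(1.052e+07) = 70.22 dB SPL.

70.2 dB SPL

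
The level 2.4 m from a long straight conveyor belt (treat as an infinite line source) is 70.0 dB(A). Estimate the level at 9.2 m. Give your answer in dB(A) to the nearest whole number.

64 dB(A)

Line-source attenuation: ΔL = 10·log₁₀(r₂/r₁) = 10·log₁₀(9.2/2.4) = 5.836 dB.
L₂ = 70.0 − 10·log₁₀(9.2/2.4) = 70.0 − 5.836 = 64.16 dB(A).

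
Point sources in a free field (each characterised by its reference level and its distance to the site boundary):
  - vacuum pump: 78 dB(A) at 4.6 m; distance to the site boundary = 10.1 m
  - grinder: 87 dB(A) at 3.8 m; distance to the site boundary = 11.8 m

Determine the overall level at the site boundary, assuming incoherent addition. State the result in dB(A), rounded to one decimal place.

78.1 dB(A)

First find each source's level at the receiver (point-source: −20·log₁₀(r/r_ref)), then combine on an intensity basis.
vacuum pump: 78 − 20·log₁₀(10.1/4.6) = 78 − 6.83 = 71.17 dB(A).
grinder: 87 − 20·log₁₀(11.8/3.8) = 87 − 9.84 = 77.16 dB(A).
Σ 10^(L/10) = 6.506e+07 → L_total = 10·log₁₀(6.506e+07) = 78.13 dB(A).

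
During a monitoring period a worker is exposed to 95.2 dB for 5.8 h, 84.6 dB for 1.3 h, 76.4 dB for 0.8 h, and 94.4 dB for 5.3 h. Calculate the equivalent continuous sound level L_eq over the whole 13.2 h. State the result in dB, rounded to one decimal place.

94.1 dB

L_eq = 10·log₁₀[(1/T)·Σ tᵢ·10^(Lᵢ/10)] with T = 13.2 h.
Σ tᵢ·10^(Lᵢ/10) = 5.8·10^(95.2/10) + 1.3·10^(84.6/10) + 0.8·10^(76.4/10) + 5.3·10^(94.4/10) = 3.421e+10.
L_eq = 10·log₁₀(3.421e+10/13.2) = 94.14 dB.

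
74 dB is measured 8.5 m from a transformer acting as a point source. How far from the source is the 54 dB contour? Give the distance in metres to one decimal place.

85.0 m

The 20.0 dB drop corresponds to a distance ratio of 10^(20.0/20) for a point source.
r₂ = 8.5·10^((74−54)/20) = 8.5·10^(20.0/20) = 85.00 m.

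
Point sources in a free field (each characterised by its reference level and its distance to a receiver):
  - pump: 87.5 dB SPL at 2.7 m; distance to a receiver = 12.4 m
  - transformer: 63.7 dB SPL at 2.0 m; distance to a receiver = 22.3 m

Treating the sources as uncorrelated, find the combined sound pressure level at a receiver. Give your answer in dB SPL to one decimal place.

Propagate each source to the receiver with L = L_ref − 20·log₁₀(r/r_ref), then add intensities.
pump: 87.5 − 20·log₁₀(12.4/2.7) = 87.5 − 13.24 = 74.26 dB SPL.
transformer: 63.7 − 20·log₁₀(22.3/2.0) = 63.7 − 20.95 = 42.75 dB SPL.
Σ 10^(L/10) = 2.668e+07 → L_total = 10·log₁₀(2.668e+07) = 74.26 dB SPL.

74.3 dB SPL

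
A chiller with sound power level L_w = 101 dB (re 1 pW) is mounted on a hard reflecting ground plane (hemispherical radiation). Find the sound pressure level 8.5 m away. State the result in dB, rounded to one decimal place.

74.4 dB

L_p = L_w − 10·log₁₀(2π·r²) with r = 8.5 m.
2π·r² = 454 m², 10·log₁₀ of that is 26.570 dB.
L_p = 101 − 26.570 = 74.43 dB.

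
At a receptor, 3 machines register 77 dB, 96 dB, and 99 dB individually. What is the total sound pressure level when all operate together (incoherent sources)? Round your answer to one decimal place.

Incoherent sources combine by intensity addition: L_total = 10·log₁₀(Σ 10^(L_i/10)).
Σ 10^(L/10) = 10^(77/10) + 10^(96/10) + 10^(99/10) = 1.197e+10.
L_total = 10·log₁₀(1.197e+10) = 100.78 dB.

100.8 dB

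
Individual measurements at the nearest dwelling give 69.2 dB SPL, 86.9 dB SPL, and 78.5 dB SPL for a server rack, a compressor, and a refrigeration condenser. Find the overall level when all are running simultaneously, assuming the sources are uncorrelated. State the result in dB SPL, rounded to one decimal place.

87.6 dB SPL

Incoherent sources combine by intensity addition: L_total = 10·log₁₀(Σ 10^(L_i/10)).
Σ 10^(L/10) = 10^(69.2/10) + 10^(86.9/10) + 10^(78.5/10) = 5.689e+08.
L_total = 10·log₁₀(5.689e+08) = 87.55 dB SPL.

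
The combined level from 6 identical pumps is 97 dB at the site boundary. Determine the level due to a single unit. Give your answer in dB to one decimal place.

89.2 dB

Dividing the total intensity by 6 lowers the level by 10·log₁₀ 6 = 7.782 dB: L₁ = 97 − 7.782.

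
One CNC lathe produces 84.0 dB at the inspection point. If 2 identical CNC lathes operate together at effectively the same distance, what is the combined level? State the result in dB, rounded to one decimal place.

N identical incoherent sources raise the level by 10·log₁₀ N.
L_total = 84.0 + 10·log₁₀(2) = 84.0 + 3.010 = 87.01 dB.

87.0 dB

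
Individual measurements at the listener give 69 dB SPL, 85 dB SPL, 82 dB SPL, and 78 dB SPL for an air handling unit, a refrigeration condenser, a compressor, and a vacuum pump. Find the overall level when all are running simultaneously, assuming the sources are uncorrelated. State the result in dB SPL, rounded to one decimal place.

For uncorrelated sources the intensities add, so convert each level to linear form, sum, and take 10·log₁₀ of the total.
Σ 10^(L/10) = 10^(69/10) + 10^(85/10) + 10^(82/10) + 10^(78/10) = 5.458e+08.
L_total = 10·log₁₀(5.458e+08) = 87.37 dB SPL.

87.4 dB SPL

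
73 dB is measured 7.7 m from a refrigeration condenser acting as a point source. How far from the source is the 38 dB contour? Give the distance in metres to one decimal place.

The 35.0 dB drop corresponds to a distance ratio of 10^(35.0/20) for a point source.
r₂ = 7.7·10^((73−38)/20) = 7.7·10^(35.0/20) = 433.00 m.

433.0 m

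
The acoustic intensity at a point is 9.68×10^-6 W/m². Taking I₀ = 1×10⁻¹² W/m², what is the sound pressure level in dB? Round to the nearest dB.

70 dB

Dividing by I₀ shifts the exponent by 12: I/I₀ = 9.68×10^6.
L = 10·(0.9859 + 6) = 69.86 dB.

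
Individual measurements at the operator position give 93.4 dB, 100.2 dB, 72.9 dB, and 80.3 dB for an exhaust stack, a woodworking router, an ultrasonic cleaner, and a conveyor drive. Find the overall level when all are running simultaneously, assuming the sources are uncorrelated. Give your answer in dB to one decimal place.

101.1 dB

Incoherent sources combine by intensity addition: L_total = 10·log₁₀(Σ 10^(L_i/10)).
Σ 10^(L/10) = 10^(93.4/10) + 10^(100.2/10) + 10^(72.9/10) + 10^(80.3/10) = 1.279e+10.
L_total = 10·log₁₀(1.279e+10) = 101.07 dB.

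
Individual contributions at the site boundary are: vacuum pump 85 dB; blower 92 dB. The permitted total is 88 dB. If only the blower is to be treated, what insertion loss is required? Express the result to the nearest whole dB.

7 dB

Fixed contribution from the other source: Σ 10^(L/10) = 10^(85/10) = 3.162e+08 (85.00 dB).
To meet 88 dB overall, the treated blower may contribute at most 10^(88/10) − 3.162e+08 = 3.147e+08, i.e. 84.98 dB.
So the blower must be reduced from 92 to 84.98 dB: IL = 7.02 dB.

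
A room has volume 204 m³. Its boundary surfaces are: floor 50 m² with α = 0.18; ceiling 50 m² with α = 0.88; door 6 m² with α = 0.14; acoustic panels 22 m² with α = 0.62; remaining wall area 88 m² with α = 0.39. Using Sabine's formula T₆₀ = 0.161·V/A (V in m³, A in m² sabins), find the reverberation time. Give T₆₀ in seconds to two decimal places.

Summing Sᵢαᵢ: 50·0.18 + 50·0.88 + 6·0.14 + 22·0.62 + 88·0.39 = 101.80 m².
T₆₀ = 0.161·V/A = 0.161·204/101.80 = 0.323 s.

0.32 s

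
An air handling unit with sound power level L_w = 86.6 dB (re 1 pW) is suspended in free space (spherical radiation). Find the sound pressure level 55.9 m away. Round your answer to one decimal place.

40.7 dB

The power spreads over a sphere of area 4π·r², so L_p = L_w − 10·log₁₀(4π·r²).
4π·r² = 3.927e+04 m², 10·log₁₀ of that is 45.940 dB.
L_p = 86.6 − 45.940 = 40.66 dB.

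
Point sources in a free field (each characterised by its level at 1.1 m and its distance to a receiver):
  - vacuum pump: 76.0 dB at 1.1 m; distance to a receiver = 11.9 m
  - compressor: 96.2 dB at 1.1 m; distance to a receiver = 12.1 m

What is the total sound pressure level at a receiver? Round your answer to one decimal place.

Propagate each source to the receiver with L = L_ref − 20·log₁₀(r/r_ref), then add intensities.
vacuum pump: 76.0 − 20·log₁₀(11.9/1.1) = 76.0 − 20.68 = 55.32 dB.
compressor: 96.2 − 20·log₁₀(12.1/1.1) = 96.2 − 20.83 = 75.37 dB.
Σ 10^(L/10) = 3.479e+07 → L_total = 10·log₁₀(3.479e+07) = 75.41 dB.

75.4 dB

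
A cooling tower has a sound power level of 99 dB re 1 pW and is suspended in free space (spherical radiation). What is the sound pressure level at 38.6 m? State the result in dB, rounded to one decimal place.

L_p = L_w − 10·log₁₀(4π·r²) with r = 38.6 m.
4π·r² = 1.872e+04 m², 10·log₁₀ of that is 42.724 dB.
L_p = 99 − 42.724 = 56.28 dB.

56.3 dB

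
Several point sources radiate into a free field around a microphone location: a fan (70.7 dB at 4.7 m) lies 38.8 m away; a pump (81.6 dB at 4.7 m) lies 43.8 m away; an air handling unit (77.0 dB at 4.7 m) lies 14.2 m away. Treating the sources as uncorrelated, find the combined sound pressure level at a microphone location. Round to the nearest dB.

First find each source's level at the receiver (point-source: −20·log₁₀(r/r_ref)), then combine on an intensity basis.
fan: 70.7 − 20·log₁₀(38.8/4.7) = 70.7 − 18.33 = 52.37 dB.
pump: 81.6 − 20·log₁₀(43.8/4.7) = 81.6 − 19.39 = 62.21 dB.
air handling unit: 77.0 − 20·log₁₀(14.2/4.7) = 77.0 − 9.60 = 67.40 dB.
Σ 10^(L/10) = 7.327e+06 → L_total = 10·log₁₀(7.327e+06) = 68.65 dB.

69 dB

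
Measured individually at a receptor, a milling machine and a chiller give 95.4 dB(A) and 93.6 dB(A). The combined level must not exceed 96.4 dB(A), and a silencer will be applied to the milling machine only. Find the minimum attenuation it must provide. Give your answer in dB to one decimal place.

2.2 dB

The untreated sources together contribute 10^(93.6/10) = 2.291e+09, i.e. 93.60 dB(A).
The limit corresponds to 10^(96.4/10) = 4.365e+09; subtracting the fixed part leaves 2.074e+09 for the milling machine, i.e. 93.17 dB(A).
So the milling machine must be reduced from 95.4 to 93.17 dB(A): IL = 2.23 dB.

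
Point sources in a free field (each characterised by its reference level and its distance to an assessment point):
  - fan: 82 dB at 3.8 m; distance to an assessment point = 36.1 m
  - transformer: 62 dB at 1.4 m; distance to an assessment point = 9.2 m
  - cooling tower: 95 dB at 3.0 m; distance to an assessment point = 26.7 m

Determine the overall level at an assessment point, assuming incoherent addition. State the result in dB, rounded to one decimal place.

Propagate each source to the receiver with L = L_ref − 20·log₁₀(r/r_ref), then add intensities.
fan: 82 − 20·log₁₀(36.1/3.8) = 82 − 19.55 = 62.45 dB.
transformer: 62 − 20·log₁₀(9.2/1.4) = 62 − 16.35 = 45.65 dB.
cooling tower: 95 − 20·log₁₀(26.7/3.0) = 95 − 18.99 = 76.01 dB.
Σ 10^(L/10) = 4.172e+07 → L_total = 10·log₁₀(4.172e+07) = 76.20 dB.

76.2 dB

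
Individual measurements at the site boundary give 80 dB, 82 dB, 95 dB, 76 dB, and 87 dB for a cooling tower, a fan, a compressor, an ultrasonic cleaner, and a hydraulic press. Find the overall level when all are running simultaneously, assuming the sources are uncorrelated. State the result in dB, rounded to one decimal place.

96.0 dB

For uncorrelated sources the intensities add, so convert each level to linear form, sum, and take 10·log₁₀ of the total.
Σ 10^(L/10) = 10^(80/10) + 10^(82/10) + 10^(95/10) + 10^(76/10) + 10^(87/10) = 3.962e+09.
L_total = 10·log₁₀(3.962e+09) = 95.98 dB.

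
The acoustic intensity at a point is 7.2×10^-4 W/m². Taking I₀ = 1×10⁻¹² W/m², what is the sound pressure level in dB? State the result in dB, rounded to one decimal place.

L = 10·log₁₀(I/I₀) = 10·log₁₀(7.2×10^-4/10⁻¹²) = 10·log₁₀(7.2×10^8).
L = 10·(0.8573 + 8) = 88.57 dB.

88.6 dB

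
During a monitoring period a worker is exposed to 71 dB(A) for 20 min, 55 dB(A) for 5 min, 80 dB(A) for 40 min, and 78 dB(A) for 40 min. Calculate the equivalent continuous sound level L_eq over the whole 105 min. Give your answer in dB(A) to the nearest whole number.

L_eq = 10·log₁₀[(1/T)·Σ tᵢ·10^(Lᵢ/10)] with T = 105 min.
Σ tᵢ·10^(Lᵢ/10) = 20·10^(71/10) + 5·10^(55/10) + 40·10^(80/10) + 40·10^(78/10) = 6.777e+09.
L_eq = 10·log₁₀(6.777e+09/105) = 78.10 dB(A).

78 dB(A)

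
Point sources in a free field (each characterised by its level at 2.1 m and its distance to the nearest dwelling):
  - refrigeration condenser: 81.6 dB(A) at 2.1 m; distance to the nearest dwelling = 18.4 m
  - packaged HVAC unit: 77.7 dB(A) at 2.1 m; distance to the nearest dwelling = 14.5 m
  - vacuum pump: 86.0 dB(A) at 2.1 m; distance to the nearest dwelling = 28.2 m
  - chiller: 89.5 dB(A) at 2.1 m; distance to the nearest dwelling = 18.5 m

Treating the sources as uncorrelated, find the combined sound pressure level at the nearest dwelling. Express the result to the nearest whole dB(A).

First find each source's level at the receiver (point-source: −20·log₁₀(r/r_ref)), then combine on an intensity basis.
refrigeration condenser: 81.6 − 20·log₁₀(18.4/2.1) = 81.6 − 18.85 = 62.75 dB(A).
packaged HVAC unit: 77.7 − 20·log₁₀(14.5/2.1) = 77.7 − 16.78 = 60.92 dB(A).
vacuum pump: 86.0 − 20·log₁₀(28.2/2.1) = 86.0 − 22.56 = 63.44 dB(A).
chiller: 89.5 − 20·log₁₀(18.5/2.1) = 89.5 − 18.90 = 70.60 dB(A).
Σ 10^(L/10) = 1.681e+07 → L_total = 10·log₁₀(1.681e+07) = 72.26 dB(A).

72 dB(A)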